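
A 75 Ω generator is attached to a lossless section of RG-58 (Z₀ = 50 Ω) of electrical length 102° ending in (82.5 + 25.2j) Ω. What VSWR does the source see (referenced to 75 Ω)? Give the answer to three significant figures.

VSWR ≈ 2.82

tan(βl) = -4.7
Z_in = Z_0·(Z_L + jZ_0·tanβl)/(Z_0 + jZ_L·tanβl) = 26.6 − j0.944 Ω
Γ_s = (Z_in − Z_s)/(Z_in + Z_s) = (-48.4 − j0.944)/(102 − j0.944), |Γ_s| = 0.476
VSWR = (1 + |Γ_s|)/(1 − |Γ_s|)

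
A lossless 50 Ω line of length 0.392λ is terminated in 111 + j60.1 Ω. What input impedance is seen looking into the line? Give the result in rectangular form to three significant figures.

Z_in ≈ 25.9 + j33.6 Ω

βl = 2π × 0.392 = 141°
tan(βl) = tan(141°) = -0.806
Z_in = Z_0·(Z_L + jZ_0·tanβl)/(Z_0 + jZ_L·tanβl)
     = 50·(111 + j19.8)/(98.5 − j89.5)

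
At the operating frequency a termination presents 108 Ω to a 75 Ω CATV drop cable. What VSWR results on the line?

For a purely resistive load, VSWR = R_L/Z_0 or Z_0/R_L (whichever > 1) = 108/75

VSWR ≈ 1.44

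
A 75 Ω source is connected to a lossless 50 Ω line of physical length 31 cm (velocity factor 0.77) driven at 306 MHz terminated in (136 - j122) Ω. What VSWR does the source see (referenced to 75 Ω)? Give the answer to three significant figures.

λ = v/f = 0.77·c / 306 MHz = 0.755 m
βl = 2π·l/λ = 2π × 0.411 = 148°
tan(βl) = -0.629
Z_in = Z_0·(Z_L + jZ_0·tanβl)/(Z_0 + jZ_L·tanβl) = 59.1 + j98 Ω
Γ_s = (Z_in − Z_s)/(Z_in + Z_s) = (-15.9 + j98)/(134 + j98), |Γ_s| = 0.598
VSWR = (1 + |Γ_s|)/(1 − |Γ_s|)

VSWR ≈ 3.97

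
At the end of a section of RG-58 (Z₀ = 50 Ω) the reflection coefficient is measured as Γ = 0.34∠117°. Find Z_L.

Z_L ≈ 31 + j21.3 Ω

Z_L = Z_0·(1 + Γ)/(1 − Γ) = 50·(0.846 + j0.303)/(1.15 − j0.303)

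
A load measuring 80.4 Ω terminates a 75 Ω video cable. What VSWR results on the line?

VSWR ≈ 1.07

Γ = (80.4 − 75)/(80.4 + 75) = 0.0347
VSWR = (1 + 0.0347)/(1 − 0.0347)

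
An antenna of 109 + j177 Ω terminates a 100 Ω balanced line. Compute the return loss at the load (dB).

Γ = (9 + j177)/(209 + j177), |Γ| = 0.647
RL = −20·log₁₀|Γ| = −20·log₁₀(0.647)

RL ≈ 3.78 dB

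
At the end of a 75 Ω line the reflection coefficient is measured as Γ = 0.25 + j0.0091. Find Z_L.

Z_L = Z_0·(1 + Γ)/(1 − Γ) = 75·(1.25 + j0.0091)/(0.75 − j0.0091)

Z_L ≈ 125 + j2.43 Ω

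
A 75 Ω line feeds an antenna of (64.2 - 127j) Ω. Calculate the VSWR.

Γ = (Z_L − Z_0)/(Z_L + Z_0) = (-10.8 − j127)/(139.2 − j127)
|Γ| = 127/188 = 0.676
VSWR = (1 + |Γ|)/(1 − |Γ|) = 1.68/0.324

VSWR ≈ 5.18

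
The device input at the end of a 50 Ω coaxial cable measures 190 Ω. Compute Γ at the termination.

Γ = (Z_L − Z_0)/(Z_L + Z_0) = (190 − 50)/(190 + 50) = 140/240

Γ = 0.583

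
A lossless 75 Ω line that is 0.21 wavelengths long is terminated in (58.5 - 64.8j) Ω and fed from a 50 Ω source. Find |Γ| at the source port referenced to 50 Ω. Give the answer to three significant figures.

βl = 2π × 0.21 = 75.6°
tan(βl) = 3.89
Z_in = Z_0·(Z_L + jZ_0·tanβl)/(Z_0 + jZ_L·tanβl) = 33.4 + j28.8 Ω
Γ_s = (Z_in − Z_s)/(Z_in + Z_s) = (-16.6 + j28.8)/(83.4 + j28.8), |Γ_s| = 0.376

|Γ| ≈ 0.376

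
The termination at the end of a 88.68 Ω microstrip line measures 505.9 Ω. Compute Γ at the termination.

Γ = 0.702

Γ = (Z_L − Z_0)/(Z_L + Z_0) = (505.9 − 88.68)/(505.9 + 88.68) = 417.2/594.6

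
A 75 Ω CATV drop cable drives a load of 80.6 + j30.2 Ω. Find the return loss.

RL ≈ 14.3 dB

Γ = (5.6 + j30.2)/(155.6 + j30.2), |Γ| = 0.194
RL = −20·log₁₀|Γ| = −20·log₁₀(0.194)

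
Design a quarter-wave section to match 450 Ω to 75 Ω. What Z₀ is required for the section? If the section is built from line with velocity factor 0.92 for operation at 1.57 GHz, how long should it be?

Z_qwt = √(Z_0·R_L) = √(75 × 450) = √33750
λ = 0.92·c/f = 0.176 m, so l = λ/4 = 0.0439 m

Z_qwt ≈ 184 Ω; length ≈ 4.39 cm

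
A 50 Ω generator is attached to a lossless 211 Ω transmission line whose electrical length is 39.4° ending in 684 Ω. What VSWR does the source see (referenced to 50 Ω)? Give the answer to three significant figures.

VSWR ≈ 8.93

tan(βl) = 0.821
Z_in = Z_0·(Z_L + jZ_0·tanβl)/(Z_0 + jZ_L·tanβl) = 142 − j204 Ω
Γ_s = (Z_in − Z_s)/(Z_in + Z_s) = (91.6 − j204)/(192 − j204), |Γ_s| = 0.799
VSWR = (1 + |Γ_s|)/(1 − |Γ_s|)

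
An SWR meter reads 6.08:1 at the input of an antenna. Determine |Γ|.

|Γ| = (S − 1)/(S + 1) = (6.08 − 1)/(6.08 + 1) = 5.08/7.08

|Γ| ≈ 0.718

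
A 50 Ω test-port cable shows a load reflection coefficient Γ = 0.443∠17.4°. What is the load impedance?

Z_L ≈ 115 + j37.8 Ω

Z_L = Z_0·(1 + Γ)/(1 − Γ) = 50·(1.42 + j0.132)/(0.577 − j0.132)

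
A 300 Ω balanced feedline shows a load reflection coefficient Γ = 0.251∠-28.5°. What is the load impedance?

Z_L = Z_0·(1 + Γ)/(1 − Γ) = 300·(1.22 − j0.12)/(0.779 + j0.12)

Z_L ≈ 452 − j116 Ω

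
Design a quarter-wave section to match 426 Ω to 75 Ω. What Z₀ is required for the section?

Z_qwt ≈ 179 Ω

Z_qwt = √(Z_0·R_L) = √(75 × 426) = √31950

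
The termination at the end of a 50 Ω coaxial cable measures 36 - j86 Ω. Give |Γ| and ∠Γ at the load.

Γ ≈ 0.716 ∠ -54.2°

Γ = (Z_L − Z_0)/(Z_L + Z_0) = (-14 − j86)/(86 − j86)
|Γ| = 87.1/122 = 0.716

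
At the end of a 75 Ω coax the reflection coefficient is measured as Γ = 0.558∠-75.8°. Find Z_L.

Z_L ≈ 49.8 − j78.2 Ω

Z_L = Z_0·(1 + Γ)/(1 − Γ) = 75·(1.14 − j0.541)/(0.863 + j0.541)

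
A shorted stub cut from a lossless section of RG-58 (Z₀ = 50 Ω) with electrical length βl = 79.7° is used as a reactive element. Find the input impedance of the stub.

tan(βl) = 5.5
For a shorted stub, Z_in = jZ_0·tan(βl)

Z_in ≈ +j275 Ω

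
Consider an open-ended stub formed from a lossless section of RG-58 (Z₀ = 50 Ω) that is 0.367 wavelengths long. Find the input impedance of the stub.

βl = 2π × 0.367 = 132°
tan(βl) = -1.11
For an open-ended stub, Z_in = −jZ_0·cot(βl) = −jZ_0/tan(βl)

Z_in ≈ +j45.2 Ω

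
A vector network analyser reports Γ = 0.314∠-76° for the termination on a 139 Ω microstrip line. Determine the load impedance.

Z_L = Z_0·(1 + Γ)/(1 − Γ) = 139·(1.08 − j0.305)/(0.924 + j0.305)

Z_L ≈ 132 − j89.5 Ω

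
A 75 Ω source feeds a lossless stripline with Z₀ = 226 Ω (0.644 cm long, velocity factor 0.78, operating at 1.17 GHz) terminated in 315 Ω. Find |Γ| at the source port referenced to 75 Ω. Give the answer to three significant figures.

|Γ| ≈ 0.61

λ = v/f = 0.78·c / 1.17 GHz = 0.2 m
βl = 2π·l/λ = 2π × 0.0322 = 11.6°
tan(βl) = 0.205
Z_in = Z_0·(Z_L + jZ_0·tanβl)/(Z_0 + jZ_L·tanβl) = 303 − j40.4 Ω
Γ_s = (Z_in − Z_s)/(Z_in + Z_s) = (228 − j40.4)/(378 − j40.4), |Γ_s| = 0.61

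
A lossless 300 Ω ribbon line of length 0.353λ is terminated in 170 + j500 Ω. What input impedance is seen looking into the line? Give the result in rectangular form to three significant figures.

βl = 2π × 0.353 = 127°
tan(βl) = tan(127°) = -1.32
Z_in = Z_0·(Z_L + jZ_0·tanβl)/(Z_0 + jZ_L·tanβl)
     = 300·(170 + j103)/(962 − j225)

Z_in ≈ 43.2 + j42.2 Ω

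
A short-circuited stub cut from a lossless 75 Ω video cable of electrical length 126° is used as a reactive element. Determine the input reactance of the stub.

tan(βl) = -1.38
For a short-circuited stub, Z_in = jZ_0·tan(βl)

X_in ≈ -103 Ω (capacitive)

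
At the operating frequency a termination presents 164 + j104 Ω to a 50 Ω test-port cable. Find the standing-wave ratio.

VSWR ≈ 4.69

Γ = (Z_L − Z_0)/(Z_L + Z_0) = (114 + j104)/(214 + j104)
|Γ| = 154/238 = 0.649
VSWR = (1 + |Γ|)/(1 − |Γ|) = 1.65/0.351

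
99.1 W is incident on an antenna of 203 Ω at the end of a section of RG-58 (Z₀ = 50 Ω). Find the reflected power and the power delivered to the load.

Γ = (203 − 50)/(203 + 50) = 0.605
|Γ|² = 0.366
P_refl = |Γ|²·P_inc = 36.2 W, P_del = (1 − |Γ|²)·P_inc = 62.9 W

P_reflected ≈ 36.2 W; P_delivered ≈ 62.9 W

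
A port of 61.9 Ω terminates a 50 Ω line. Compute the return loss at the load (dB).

RL ≈ 19.5 dB

Γ = (61.9 − 50)/(61.9 + 50) = 0.106
RL = −20·log₁₀|Γ| = −20·log₁₀(0.106)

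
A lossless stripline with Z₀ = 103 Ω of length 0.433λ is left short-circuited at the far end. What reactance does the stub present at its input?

X_in ≈ -46.1 Ω (capacitive)

βl = 2π × 0.433 = 156°
tan(βl) = -0.448
For a short-circuited stub, Z_in = jZ_0·tan(βl)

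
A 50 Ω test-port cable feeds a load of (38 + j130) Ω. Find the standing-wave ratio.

Γ = (Z_L − Z_0)/(Z_L + Z_0) = (-12 + j130)/(88 + j130)
|Γ| = 131/157 = 0.832
VSWR = (1 + |Γ|)/(1 − |Γ|) = 1.83/0.168

VSWR ≈ 10.9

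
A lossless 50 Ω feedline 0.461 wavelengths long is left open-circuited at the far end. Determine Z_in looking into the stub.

Z_in ≈ +j200 Ω

βl = 2π × 0.461 = 166°
tan(βl) = -0.25
For an open-circuited stub, Z_in = −jZ_0·cot(βl) = −jZ_0/tan(βl)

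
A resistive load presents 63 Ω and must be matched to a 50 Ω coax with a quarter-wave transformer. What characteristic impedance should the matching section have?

Z_qwt ≈ 56.1 Ω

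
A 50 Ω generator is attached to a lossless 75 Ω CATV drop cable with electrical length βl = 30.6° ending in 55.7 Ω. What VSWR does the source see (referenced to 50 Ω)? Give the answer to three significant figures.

tan(βl) = 0.591
Z_in = Z_0·(Z_L + jZ_0·tanβl)/(Z_0 + jZ_L·tanβl) = 63 + j16.7 Ω
Γ_s = (Z_in − Z_s)/(Z_in + Z_s) = (13 + j16.7)/(113 + j16.7), |Γ_s| = 0.185
VSWR = (1 + |Γ_s|)/(1 − |Γ_s|)

VSWR ≈ 1.45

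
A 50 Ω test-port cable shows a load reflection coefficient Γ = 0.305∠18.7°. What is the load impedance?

Z_L ≈ 88 + j19 Ω

Z_L = Z_0·(1 + Γ)/(1 − Γ) = 50·(1.29 + j0.0978)/(0.711 − j0.0978)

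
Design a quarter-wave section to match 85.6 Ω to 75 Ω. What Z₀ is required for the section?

Z_qwt ≈ 80.1 Ω

Z_qwt = √(Z_0·R_L) = √(75 × 85.6) = √6420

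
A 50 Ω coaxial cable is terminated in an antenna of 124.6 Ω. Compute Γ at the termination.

Γ = 0.427

Γ = (Z_L − Z_0)/(Z_L + Z_0) = (124.6 − 50)/(124.6 + 50) = 74.6/174.6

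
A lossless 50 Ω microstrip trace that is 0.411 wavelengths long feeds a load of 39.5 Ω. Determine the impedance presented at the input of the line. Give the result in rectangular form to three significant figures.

βl = 2π × 0.411 = 148°
tan(βl) = tan(148°) = -0.626
Z_in = Z_0·(Z_L + jZ_0·tanβl)/(Z_0 + jZ_L·tanβl)
     = 50·(39.5 − j31.3)/(50 − j24.7)

Z_in ≈ 44.2 − j9.45 Ω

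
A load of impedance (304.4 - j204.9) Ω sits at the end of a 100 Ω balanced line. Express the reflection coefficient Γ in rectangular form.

Γ ≈ 0.606 − j0.199

Γ = (Z_L − Z_0)/(Z_L + Z_0) = (204.4 − j204.9)/(404.4 − j204.9)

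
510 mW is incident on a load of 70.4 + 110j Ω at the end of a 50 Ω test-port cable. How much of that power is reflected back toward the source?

|Γ| = |(20.4 + j110)/(120.4 + j110)| = 0.686
|Γ|² = 0.471
P_refl = |Γ|²·P_inc = 240 mW, P_del = (1 − |Γ|²)·P_inc = 270 mW

P_reflected ≈ 240 mW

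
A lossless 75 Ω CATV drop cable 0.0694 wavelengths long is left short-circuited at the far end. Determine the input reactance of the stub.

X_in ≈ 34.9 Ω (inductive)

βl = 2π × 0.0694 = 25°
tan(βl) = 0.466
For a short-circuited stub, Z_in = jZ_0·tan(βl)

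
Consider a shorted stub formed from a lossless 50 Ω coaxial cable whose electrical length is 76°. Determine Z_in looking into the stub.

Z_in ≈ +j201 Ω

tan(βl) = 4.01
For a shorted stub, Z_in = jZ_0·tan(βl)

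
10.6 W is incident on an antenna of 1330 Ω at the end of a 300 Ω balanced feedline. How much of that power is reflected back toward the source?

Γ = (1330 − 300)/(1330 + 300) = 0.632
|Γ|² = 0.399
P_refl = |Γ|²·P_inc = 4.23 W, P_del = (1 − |Γ|²)·P_inc = 6.37 W

P_reflected ≈ 4.23 W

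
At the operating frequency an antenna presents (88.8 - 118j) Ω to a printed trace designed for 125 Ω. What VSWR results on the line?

VSWR ≈ 3.04

Γ = (Z_L − Z_0)/(Z_L + Z_0) = (-36.2 − j118)/(213.8 − j118)
|Γ| = 123/244 = 0.505
VSWR = (1 + |Γ|)/(1 − |Γ|) = 1.51/0.495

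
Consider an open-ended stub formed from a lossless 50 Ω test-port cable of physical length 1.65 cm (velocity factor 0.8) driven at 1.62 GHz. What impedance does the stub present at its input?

λ = v/f = 0.8·c / 1.62 GHz = 0.148 m
βl = 2π·l/λ = 2π × 0.111 = 40.1°
tan(βl) = 0.842
For an open-ended stub, Z_in = −jZ_0·cot(βl) = −jZ_0/tan(βl)

Z_in ≈ −j59.4 Ω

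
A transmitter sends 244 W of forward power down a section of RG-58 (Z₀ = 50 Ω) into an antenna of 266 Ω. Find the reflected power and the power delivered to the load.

P_reflected ≈ 114 W; P_delivered ≈ 130 W

Γ = (266 − 50)/(266 + 50) = 0.684
|Γ|² = 0.467
P_refl = |Γ|²·P_inc = 114 W, P_del = (1 − |Γ|²)·P_inc = 130 W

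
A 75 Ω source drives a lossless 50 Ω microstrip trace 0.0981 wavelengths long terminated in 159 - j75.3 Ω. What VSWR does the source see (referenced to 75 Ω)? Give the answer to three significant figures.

βl = 2π × 0.0981 = 35.3°
tan(βl) = 0.708
Z_in = Z_0·(Z_L + jZ_0·tanβl)/(Z_0 + jZ_L·tanβl) = 25.5 − j47.1 Ω
Γ_s = (Z_in − Z_s)/(Z_in + Z_s) = (-49.5 − j47.1)/(101 − j47.1), |Γ_s| = 0.615
VSWR = (1 + |Γ_s|)/(1 − |Γ_s|)

VSWR ≈ 4.2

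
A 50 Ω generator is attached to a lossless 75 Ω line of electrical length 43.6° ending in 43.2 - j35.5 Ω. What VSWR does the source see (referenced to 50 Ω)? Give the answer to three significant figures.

tan(βl) = 0.952
Z_in = Z_0·(Z_L + jZ_0·tanβl)/(Z_0 + jZ_L·tanβl) = 34.2 + j11.8 Ω
Γ_s = (Z_in − Z_s)/(Z_in + Z_s) = (-15.8 + j11.8)/(84.2 + j11.8), |Γ_s| = 0.231
VSWR = (1 + |Γ_s|)/(1 − |Γ_s|)

VSWR ≈ 1.6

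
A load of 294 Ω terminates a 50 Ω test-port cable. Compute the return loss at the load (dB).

Γ = (294 − 50)/(294 + 50) = 0.709
RL = −20·log₁₀|Γ| = −20·log₁₀(0.709)

RL ≈ 2.98 dB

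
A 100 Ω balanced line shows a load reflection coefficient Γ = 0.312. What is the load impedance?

Z_L = Z_0·(1 + Γ)/(1 − Γ) = 100·(1.31)/(0.688)

Z_L ≈ 191 Ω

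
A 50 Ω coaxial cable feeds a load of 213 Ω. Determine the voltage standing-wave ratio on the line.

VSWR ≈ 4.26

Γ = (213 − 50)/(213 + 50) = 0.62
VSWR = (1 + 0.62)/(1 − 0.62)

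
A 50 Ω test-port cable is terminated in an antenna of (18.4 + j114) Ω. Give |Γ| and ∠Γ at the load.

Γ = (Z_L − Z_0)/(Z_L + Z_0) = (-31.6 + j114)/(68.4 + j114)
|Γ| = 118/133 = 0.89

Γ ≈ 0.89 ∠ 46.5°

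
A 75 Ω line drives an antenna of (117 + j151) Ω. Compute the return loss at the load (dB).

Γ = (42 + j151)/(192 + j151), |Γ| = 0.642
RL = −20·log₁₀|Γ| = −20·log₁₀(0.642)

RL ≈ 3.85 dB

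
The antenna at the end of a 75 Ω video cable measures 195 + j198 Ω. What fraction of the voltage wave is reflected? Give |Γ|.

Γ = (Z_L − Z_0)/(Z_L + Z_0) = (120 + j198)/(270 + j198)
|Γ| = 232/335

|Γ| ≈ 0.691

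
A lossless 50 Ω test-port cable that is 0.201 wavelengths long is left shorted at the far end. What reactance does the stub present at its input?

βl = 2π × 0.201 = 72.4°
tan(βl) = 3.14
For a shorted stub, Z_in = jZ_0·tan(βl)

X_in ≈ 157 Ω (inductive)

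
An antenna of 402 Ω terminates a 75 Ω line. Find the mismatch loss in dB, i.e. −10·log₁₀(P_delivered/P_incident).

mismatch loss ≈ 2.76 dB

Γ = (402 − 75)/(402 + 75) = 0.686
|Γ|² = 0.47, so P_del/P_inc = 1 − |Γ|² = 0.53
ML = −10·log₁₀(1 − |Γ|²)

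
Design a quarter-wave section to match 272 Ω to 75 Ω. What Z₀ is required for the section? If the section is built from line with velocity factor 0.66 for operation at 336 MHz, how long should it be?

Z_qwt = √(Z_0·R_L) = √(75 × 272) = √20400
λ = 0.66·c/f = 0.589 m, so l = λ/4 = 0.147 m

Z_qwt ≈ 143 Ω; length ≈ 14.7 cm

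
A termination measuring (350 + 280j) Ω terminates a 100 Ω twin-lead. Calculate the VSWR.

VSWR ≈ 5.85

Γ = (Z_L − Z_0)/(Z_L + Z_0) = (250 + j280)/(450 + j280)
|Γ| = 375/530 = 0.708
VSWR = (1 + |Γ|)/(1 − |Γ|) = 1.71/0.292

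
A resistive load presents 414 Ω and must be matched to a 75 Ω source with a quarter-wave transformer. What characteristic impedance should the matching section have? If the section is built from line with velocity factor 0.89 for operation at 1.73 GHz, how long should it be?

Z_qwt ≈ 176 Ω; length ≈ 3.86 cm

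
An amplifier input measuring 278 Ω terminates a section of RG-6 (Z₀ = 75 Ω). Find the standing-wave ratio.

VSWR ≈ 3.71

Γ = (278 − 75)/(278 + 75) = 0.575
VSWR = (1 + 0.575)/(1 − 0.575)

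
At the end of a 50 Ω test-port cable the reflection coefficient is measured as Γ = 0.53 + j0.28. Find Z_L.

Z_L ≈ 107 + j93.6 Ω

Z_L = Z_0·(1 + Γ)/(1 − Γ) = 50·(1.53 + j0.28)/(0.47 − j0.28)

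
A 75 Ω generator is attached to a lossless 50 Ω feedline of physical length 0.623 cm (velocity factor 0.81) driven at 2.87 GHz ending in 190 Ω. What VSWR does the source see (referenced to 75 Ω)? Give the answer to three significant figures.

VSWR ≈ 3.2

λ = v/f = 0.81·c / 2.87 GHz = 0.0847 m
βl = 2π·l/λ = 2π × 0.0736 = 26.5°
tan(βl) = 0.498
Z_in = Z_0·(Z_L + jZ_0·tanβl)/(Z_0 + jZ_L·tanβl) = 51.7 − j73 Ω
Γ_s = (Z_in − Z_s)/(Z_in + Z_s) = (-23.3 − j73)/(127 − j73), |Γ_s| = 0.524
VSWR = (1 + |Γ_s|)/(1 − |Γ_s|)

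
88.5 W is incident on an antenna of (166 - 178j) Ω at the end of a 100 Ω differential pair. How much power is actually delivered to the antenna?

|Γ| = |(66 − j178)/(266 − j178)| = 0.593
|Γ|² = 0.352
P_refl = |Γ|²·P_inc = 31.1 W, P_del = (1 − |Γ|²)·P_inc = 57.4 W

P_delivered ≈ 57.4 W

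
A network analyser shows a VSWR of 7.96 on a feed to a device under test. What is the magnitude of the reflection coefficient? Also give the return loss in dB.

|Γ| ≈ 0.777; return loss ≈ 2.19 dB

|Γ| = (S − 1)/(S + 1) = (7.96 − 1)/(7.96 + 1) = 6.96/8.96
RL = −20·log₁₀|Γ| = −20·log₁₀(0.777)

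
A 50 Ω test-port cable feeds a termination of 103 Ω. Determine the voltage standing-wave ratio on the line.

VSWR ≈ 2.06

Γ = (103 − 50)/(103 + 50) = 0.346
VSWR = (1 + 0.346)/(1 − 0.346)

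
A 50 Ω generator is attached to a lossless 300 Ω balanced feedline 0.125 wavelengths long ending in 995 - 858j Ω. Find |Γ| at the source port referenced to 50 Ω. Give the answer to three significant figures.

βl = 2π × 0.125 = 45°
tan(βl) = 1
Z_in = Z_0·(Z_L + jZ_0·tanβl)/(Z_0 + jZ_L·tanβl) = 76.8 − j211 Ω
Γ_s = (Z_in − Z_s)/(Z_in + Z_s) = (26.8 − j211)/(127 − j211), |Γ_s| = 0.864

|Γ| ≈ 0.864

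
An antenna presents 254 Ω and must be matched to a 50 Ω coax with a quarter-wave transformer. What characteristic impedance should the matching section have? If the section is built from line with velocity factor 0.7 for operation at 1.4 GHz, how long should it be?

Z_qwt = √(Z_0·R_L) = √(50 × 254) = √12700
λ = 0.7·c/f = 0.15 m, so l = λ/4 = 0.0375 m

Z_qwt ≈ 113 Ω; length ≈ 3.75 cm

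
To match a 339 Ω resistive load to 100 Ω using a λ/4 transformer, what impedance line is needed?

Z_qwt ≈ 184 Ω

Z_qwt = √(Z_0·R_L) = √(100 × 339) = √33900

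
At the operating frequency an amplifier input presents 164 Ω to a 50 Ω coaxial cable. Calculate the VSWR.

VSWR ≈ 3.28

For a purely resistive load, VSWR = R_L/Z_0 or Z_0/R_L (whichever > 1) = 164/50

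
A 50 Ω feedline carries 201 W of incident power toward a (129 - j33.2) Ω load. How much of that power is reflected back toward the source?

|Γ| = |(79 − j33.2)/(179 − j33.2)| = 0.471
|Γ|² = 0.222
P_refl = |Γ|²·P_inc = 44.5 W, P_del = (1 − |Γ|²)·P_inc = 156 W

P_reflected ≈ 44.5 W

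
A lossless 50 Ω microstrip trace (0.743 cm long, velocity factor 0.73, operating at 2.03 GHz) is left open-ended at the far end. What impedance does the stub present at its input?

Z_in ≈ −j108 Ω

λ = v/f = 0.73·c / 2.03 GHz = 0.108 m
βl = 2π·l/λ = 2π × 0.0689 = 24.8°
tan(βl) = 0.462
For an open-ended stub, Z_in = −jZ_0·cot(βl) = −jZ_0/tan(βl)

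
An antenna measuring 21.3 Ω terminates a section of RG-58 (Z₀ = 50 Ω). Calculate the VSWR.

VSWR ≈ 2.35

For a purely resistive load, VSWR = R_L/Z_0 or Z_0/R_L (whichever > 1) = 50/21.3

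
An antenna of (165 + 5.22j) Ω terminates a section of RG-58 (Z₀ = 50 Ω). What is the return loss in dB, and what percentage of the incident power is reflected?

Γ = (115 + j5.22)/(215 + j5.22), |Γ| = 0.535
RL = −20·log₁₀(0.535) = 5.43 dB
P_refl/P_inc = |Γ|² = 0.287

RL ≈ 5.43 dB; 28.7% of incident power reflected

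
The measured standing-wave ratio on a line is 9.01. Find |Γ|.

|Γ| ≈ 0.8

|Γ| = (S − 1)/(S + 1) = (9.01 − 1)/(9.01 + 1) = 8.01/10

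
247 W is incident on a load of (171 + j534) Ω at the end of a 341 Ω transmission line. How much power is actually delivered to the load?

|Γ| = |(-170 + j534)/(512 + j534)| = 0.758
|Γ|² = 0.574
P_refl = |Γ|²·P_inc = 142 W, P_del = (1 − |Γ|²)·P_inc = 105 W

P_delivered ≈ 105 W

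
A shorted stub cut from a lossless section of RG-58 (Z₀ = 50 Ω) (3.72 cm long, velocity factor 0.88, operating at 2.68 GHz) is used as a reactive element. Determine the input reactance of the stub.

X_in ≈ -48.4 Ω (capacitive)

λ = v/f = 0.88·c / 2.68 GHz = 0.0985 m
βl = 2π·l/λ = 2π × 0.378 = 136°
tan(βl) = -0.967
For a shorted stub, Z_in = jZ_0·tan(βl)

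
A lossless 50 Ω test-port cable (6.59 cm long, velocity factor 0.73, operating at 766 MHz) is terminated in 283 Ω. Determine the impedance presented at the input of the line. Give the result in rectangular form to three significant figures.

Z_in ≈ 8.96 − j5.96 Ω

λ = v/f = 0.73·c / 766 MHz = 0.286 m
βl = 2π·l/λ = 2π × 0.23 = 83°
tan(βl) = tan(83°) = 8.12
Z_in = Z_0·(Z_L + jZ_0·tanβl)/(Z_0 + jZ_L·tanβl)
     = 50·(283 + j406)/(50 + j2300)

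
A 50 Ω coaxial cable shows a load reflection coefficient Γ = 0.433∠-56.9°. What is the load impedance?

Z_L ≈ 56.9 − j50.8 Ω

Z_L = Z_0·(1 + Γ)/(1 − Γ) = 50·(1.24 − j0.363)/(0.764 + j0.363)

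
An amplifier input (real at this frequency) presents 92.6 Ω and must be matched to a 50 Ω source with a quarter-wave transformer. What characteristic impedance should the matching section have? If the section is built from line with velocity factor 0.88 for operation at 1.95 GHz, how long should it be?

Z_qwt ≈ 68 Ω; length ≈ 3.38 cm

Z_qwt = √(Z_0·R_L) = √(50 × 92.6) = √4630
λ = 0.88·c/f = 0.135 m, so l = λ/4 = 0.0338 m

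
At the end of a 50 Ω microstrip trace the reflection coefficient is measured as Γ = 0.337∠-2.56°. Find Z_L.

Z_L ≈ 101 − j3.42 Ω

Z_L = Z_0·(1 + Γ)/(1 − Γ) = 50·(1.34 − j0.0151)/(0.663 + j0.0151)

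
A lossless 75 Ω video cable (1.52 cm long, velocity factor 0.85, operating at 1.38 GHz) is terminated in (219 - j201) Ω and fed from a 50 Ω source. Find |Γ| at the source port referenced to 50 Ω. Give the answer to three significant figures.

λ = v/f = 0.85·c / 1.38 GHz = 0.185 m
βl = 2π·l/λ = 2π × 0.0823 = 29.6°
tan(βl) = 0.568
Z_in = Z_0·(Z_L + jZ_0·tanβl)/(Z_0 + jZ_L·tanβl) = 31.8 − j83.7 Ω
Γ_s = (Z_in − Z_s)/(Z_in + Z_s) = (-18.2 − j83.7)/(81.8 − j83.7), |Γ_s| = 0.732

|Γ| ≈ 0.732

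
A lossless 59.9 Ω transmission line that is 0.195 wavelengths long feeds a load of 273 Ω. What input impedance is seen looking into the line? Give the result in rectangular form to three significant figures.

Z_in ≈ 14.8 − j20.4 Ω

βl = 2π × 0.195 = 70.2°
tan(βl) = tan(70.2°) = 2.78
Z_in = Z_0·(Z_L + jZ_0·tanβl)/(Z_0 + jZ_L·tanβl)
     = 59.9·(273 + j166)/(59.9 + j758)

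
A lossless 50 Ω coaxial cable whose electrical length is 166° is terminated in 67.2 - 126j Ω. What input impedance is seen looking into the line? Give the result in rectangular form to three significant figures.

Z_in ≈ 285 − j116 Ω

tan(βl) = tan(166°) = -0.249
Z_in = Z_0·(Z_L + jZ_0·tanβl)/(Z_0 + jZ_L·tanβl)
     = 50·(67.2 − j138)/(18.6 − j16.8)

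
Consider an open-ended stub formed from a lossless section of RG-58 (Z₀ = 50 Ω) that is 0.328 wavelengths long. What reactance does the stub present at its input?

X_in ≈ 26.7 Ω (inductive)

βl = 2π × 0.328 = 118°
tan(βl) = -1.87
For an open-ended stub, Z_in = −jZ_0·cot(βl) = −jZ_0/tan(βl)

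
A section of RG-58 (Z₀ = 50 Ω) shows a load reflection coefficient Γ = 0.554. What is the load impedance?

Z_L = Z_0·(1 + Γ)/(1 − Γ) = 50·(1.55)/(0.446)

Z_L ≈ 174 Ω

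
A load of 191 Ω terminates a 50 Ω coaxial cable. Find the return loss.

Γ = (191 − 50)/(191 + 50) = 0.585
RL = −20·log₁₀|Γ| = −20·log₁₀(0.585)

RL ≈ 4.66 dB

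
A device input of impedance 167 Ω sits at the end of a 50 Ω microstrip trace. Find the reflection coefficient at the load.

Γ = (Z_L − Z_0)/(Z_L + Z_0) = (167 − 50)/(167 + 50) = 117/217

Γ = 0.539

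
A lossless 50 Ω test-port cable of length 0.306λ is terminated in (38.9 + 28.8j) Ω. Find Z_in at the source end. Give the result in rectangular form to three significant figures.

Z_in ≈ 29.5 − j17.4 Ω

βl = 2π × 0.306 = 110°
tan(βl) = tan(110°) = -2.72
Z_in = Z_0·(Z_L + jZ_0·tanβl)/(Z_0 + jZ_L·tanβl)
     = 50·(38.9 − j107)/(128 − j106)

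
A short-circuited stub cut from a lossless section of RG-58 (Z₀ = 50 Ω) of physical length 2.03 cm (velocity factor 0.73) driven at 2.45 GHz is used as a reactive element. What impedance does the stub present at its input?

λ = v/f = 0.73·c / 2.45 GHz = 0.0894 m
βl = 2π·l/λ = 2π × 0.227 = 81.8°
tan(βl) = 6.9
For a short-circuited stub, Z_in = jZ_0·tan(βl)

Z_in ≈ +j345 Ω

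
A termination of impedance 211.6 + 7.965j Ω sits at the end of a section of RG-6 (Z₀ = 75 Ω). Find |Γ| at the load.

|Γ| ≈ 0.477

Γ = (Z_L − Z_0)/(Z_L + Z_0) = (136.6 + j7.965)/(286.6 + j7.965)
|Γ| = 137/287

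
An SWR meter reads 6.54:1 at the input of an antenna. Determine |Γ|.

|Γ| = (S − 1)/(S + 1) = (6.54 − 1)/(6.54 + 1) = 5.54/7.54

|Γ| ≈ 0.735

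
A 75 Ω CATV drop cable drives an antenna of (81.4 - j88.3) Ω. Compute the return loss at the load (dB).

RL ≈ 6.14 dB

Γ = (6.4 − j88.3)/(156.4 − j88.3), |Γ| = 0.493
RL = −20·log₁₀|Γ| = −20·log₁₀(0.493)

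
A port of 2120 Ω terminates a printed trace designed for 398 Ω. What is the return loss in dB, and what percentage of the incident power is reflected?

RL ≈ 3.3 dB; 46.8% of incident power reflected

Γ = (2120 − 398)/(2120 + 398) = 0.684
RL = −20·log₁₀(0.684) = 3.3 dB
P_refl/P_inc = |Γ|² = 0.468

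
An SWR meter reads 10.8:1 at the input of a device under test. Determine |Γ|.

|Γ| = (S − 1)/(S + 1) = (10.8 − 1)/(10.8 + 1) = 9.8/11.8

|Γ| ≈ 0.831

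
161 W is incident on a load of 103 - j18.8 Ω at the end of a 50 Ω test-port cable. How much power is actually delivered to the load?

|Γ| = |(53 − j18.8)/(153 − j18.8)| = 0.365
|Γ|² = 0.133
P_refl = |Γ|²·P_inc = 21.4 W, P_del = (1 − |Γ|²)·P_inc = 140 W

P_delivered ≈ 140 W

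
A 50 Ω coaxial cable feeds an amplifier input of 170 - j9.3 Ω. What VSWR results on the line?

Γ = (Z_L − Z_0)/(Z_L + Z_0) = (120 − j9.3)/(220 − j9.3)
|Γ| = 120/220 = 0.547
VSWR = (1 + |Γ|)/(1 − |Γ|) = 1.55/0.453

VSWR ≈ 3.41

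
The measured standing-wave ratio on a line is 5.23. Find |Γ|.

|Γ| ≈ 0.679

|Γ| = (S − 1)/(S + 1) = (5.23 − 1)/(5.23 + 1) = 4.23/6.23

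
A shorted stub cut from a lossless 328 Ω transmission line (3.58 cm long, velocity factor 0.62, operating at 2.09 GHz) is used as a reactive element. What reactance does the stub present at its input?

X_in ≈ -231 Ω (capacitive)

λ = v/f = 0.62·c / 2.09 GHz = 0.089 m
βl = 2π·l/λ = 2π × 0.402 = 145°
tan(βl) = -0.705
For a shorted stub, Z_in = jZ_0·tan(βl)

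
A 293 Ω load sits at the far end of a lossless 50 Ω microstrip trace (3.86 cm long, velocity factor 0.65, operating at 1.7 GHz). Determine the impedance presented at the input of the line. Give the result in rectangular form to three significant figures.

λ = v/f = 0.65·c / 1.7 GHz = 0.115 m
βl = 2π·l/λ = 2π × 0.337 = 121°
tan(βl) = tan(121°) = -1.65
Z_in = Z_0·(Z_L + jZ_0·tanβl)/(Z_0 + jZ_L·tanβl)
     = 50·(293 − j82.7)/(50 − j485)

Z_in ≈ 11.5 + j29 Ω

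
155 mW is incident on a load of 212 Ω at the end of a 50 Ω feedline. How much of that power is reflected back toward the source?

Γ = (212 − 50)/(212 + 50) = 0.618
|Γ|² = 0.382
P_refl = |Γ|²·P_inc = 59.3 mW, P_del = (1 − |Γ|²)·P_inc = 95.7 mW

P_reflected ≈ 59.3 mW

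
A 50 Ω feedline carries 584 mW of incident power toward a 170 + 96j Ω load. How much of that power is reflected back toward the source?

|Γ| = |(120 + j96)/(220 + j96)| = 0.64
|Γ|² = 0.41
P_refl = |Γ|²·P_inc = 239 mW, P_del = (1 − |Γ|²)·P_inc = 345 mW

P_reflected ≈ 239 mW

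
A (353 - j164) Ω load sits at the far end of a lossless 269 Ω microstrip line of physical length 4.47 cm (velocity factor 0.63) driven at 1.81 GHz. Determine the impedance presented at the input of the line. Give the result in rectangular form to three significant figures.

Z_in ≈ 484 + j19.4 Ω

λ = v/f = 0.63·c / 1.81 GHz = 0.104 m
βl = 2π·l/λ = 2π × 0.428 = 154°
tan(βl) = tan(154°) = -0.485
Z_in = Z_0·(Z_L + jZ_0·tanβl)/(Z_0 + jZ_L·tanβl)
     = 269·(353 − j295)/(189 − j171)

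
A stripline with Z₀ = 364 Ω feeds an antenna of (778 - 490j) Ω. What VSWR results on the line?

Γ = (Z_L − Z_0)/(Z_L + Z_0) = (414 − j490)/(1142 − j490)
|Γ| = 641/1240 = 0.516
VSWR = (1 + |Γ|)/(1 − |Γ|) = 1.52/0.484

VSWR ≈ 3.13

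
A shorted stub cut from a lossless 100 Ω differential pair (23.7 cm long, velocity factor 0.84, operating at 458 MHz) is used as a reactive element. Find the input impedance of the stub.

Z_in ≈ −j46.5 Ω

λ = v/f = 0.84·c / 458 MHz = 0.55 m
βl = 2π·l/λ = 2π × 0.431 = 155°
tan(βl) = -0.465
For a shorted stub, Z_in = jZ_0·tan(βl)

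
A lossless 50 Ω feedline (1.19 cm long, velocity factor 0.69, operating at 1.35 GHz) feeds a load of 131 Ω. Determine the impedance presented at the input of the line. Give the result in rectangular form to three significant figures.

λ = v/f = 0.69·c / 1.35 GHz = 0.153 m
βl = 2π·l/λ = 2π × 0.0776 = 27.9°
tan(βl) = tan(27.9°) = 0.53
Z_in = Z_0·(Z_L + jZ_0·tanβl)/(Z_0 + jZ_L·tanβl)
     = 50·(131 + j26.5)/(50 + j69.5)

Z_in ≈ 57.3 − j53.1 Ω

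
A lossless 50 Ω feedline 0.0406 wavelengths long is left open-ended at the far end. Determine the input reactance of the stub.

βl = 2π × 0.0406 = 14.6°
tan(βl) = 0.261
For an open-ended stub, Z_in = −jZ_0·cot(βl) = −jZ_0/tan(βl)

X_in ≈ -192 Ω (capacitive)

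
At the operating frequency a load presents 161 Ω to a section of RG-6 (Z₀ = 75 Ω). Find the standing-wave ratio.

Γ = (161 − 75)/(161 + 75) = 0.364
VSWR = (1 + 0.364)/(1 − 0.364)

VSWR ≈ 2.15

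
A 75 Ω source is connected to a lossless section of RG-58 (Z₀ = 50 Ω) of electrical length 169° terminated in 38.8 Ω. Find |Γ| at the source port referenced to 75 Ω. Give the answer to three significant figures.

|Γ| ≈ 0.313

tan(βl) = -0.194
Z_in = Z_0·(Z_L + jZ_0·tanβl)/(Z_0 + jZ_L·tanβl) = 39.4 − j3.78 Ω
Γ_s = (Z_in − Z_s)/(Z_in + Z_s) = (-35.6 − j3.78)/(114 − j3.78), |Γ_s| = 0.313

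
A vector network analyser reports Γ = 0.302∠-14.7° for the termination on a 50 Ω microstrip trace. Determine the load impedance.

Z_L ≈ 89.6 − j15.1 Ω

Z_L = Z_0·(1 + Γ)/(1 − Γ) = 50·(1.29 − j0.0766)/(0.708 + j0.0766)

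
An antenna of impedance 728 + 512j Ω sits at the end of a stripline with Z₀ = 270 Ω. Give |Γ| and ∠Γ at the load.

Γ = (Z_L − Z_0)/(Z_L + Z_0) = (458 + j512)/(998 + j512)
|Γ| = 687/1120 = 0.612

Γ ≈ 0.612 ∠ 21°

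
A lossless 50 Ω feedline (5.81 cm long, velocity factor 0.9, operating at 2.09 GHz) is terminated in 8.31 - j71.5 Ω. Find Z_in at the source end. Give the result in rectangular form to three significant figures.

Z_in ≈ 32.1 − j162 Ω

λ = v/f = 0.9·c / 2.09 GHz = 0.129 m
βl = 2π·l/λ = 2π × 0.45 = 162°
tan(βl) = tan(162°) = -0.327
Z_in = Z_0·(Z_L + jZ_0·tanβl)/(Z_0 + jZ_L·tanβl)
     = 50·(8.31 − j87.8)/(26.6 − j2.72)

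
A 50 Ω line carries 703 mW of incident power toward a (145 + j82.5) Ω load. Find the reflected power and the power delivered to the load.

|Γ| = |(95 + j82.5)/(195 + j82.5)| = 0.594
|Γ|² = 0.353
P_refl = |Γ|²·P_inc = 248 mW, P_del = (1 − |Γ|²)·P_inc = 455 mW

P_reflected ≈ 248 mW; P_delivered ≈ 455 mW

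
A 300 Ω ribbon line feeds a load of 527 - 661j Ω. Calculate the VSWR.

VSWR ≈ 4.88

Γ = (Z_L − Z_0)/(Z_L + Z_0) = (227 − j661)/(827 − j661)
|Γ| = 699/1060 = 0.66
VSWR = (1 + |Γ|)/(1 − |Γ|) = 1.66/0.34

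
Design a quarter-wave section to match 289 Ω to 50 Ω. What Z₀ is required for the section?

Z_qwt ≈ 120 Ω

Z_qwt = √(Z_0·R_L) = √(50 × 289) = √14450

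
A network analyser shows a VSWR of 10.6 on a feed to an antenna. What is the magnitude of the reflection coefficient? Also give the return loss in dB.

|Γ| ≈ 0.828; return loss ≈ 1.64 dB

|Γ| = (S − 1)/(S + 1) = (10.6 − 1)/(10.6 + 1) = 9.6/11.6
RL = −20·log₁₀|Γ| = −20·log₁₀(0.828)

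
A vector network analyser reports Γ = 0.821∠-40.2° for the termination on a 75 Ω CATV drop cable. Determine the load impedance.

Z_L = Z_0·(1 + Γ)/(1 − Γ) = 75·(1.63 − j0.53)/(0.373 + j0.53)

Z_L ≈ 58.2 − j189 Ω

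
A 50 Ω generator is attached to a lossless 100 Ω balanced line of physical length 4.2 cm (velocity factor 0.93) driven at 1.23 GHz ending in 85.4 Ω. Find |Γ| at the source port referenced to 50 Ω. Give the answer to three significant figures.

|Γ| ≈ 0.385

λ = v/f = 0.93·c / 1.23 GHz = 0.227 m
βl = 2π·l/λ = 2π × 0.185 = 66.7°
tan(βl) = 2.32
Z_in = Z_0·(Z_L + jZ_0·tanβl)/(Z_0 + jZ_L·tanβl) = 111 + j12.8 Ω
Γ_s = (Z_in − Z_s)/(Z_in + Z_s) = (60.6 + j12.8)/(161 + j12.8), |Γ_s| = 0.385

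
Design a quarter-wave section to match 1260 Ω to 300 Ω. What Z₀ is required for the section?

Z_qwt = √(Z_0·R_L) = √(300 × 1260) = √378000

Z_qwt ≈ 615 Ω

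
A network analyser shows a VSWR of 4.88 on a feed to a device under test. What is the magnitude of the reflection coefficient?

|Γ| ≈ 0.66

|Γ| = (S − 1)/(S + 1) = (4.88 − 1)/(4.88 + 1) = 3.88/5.88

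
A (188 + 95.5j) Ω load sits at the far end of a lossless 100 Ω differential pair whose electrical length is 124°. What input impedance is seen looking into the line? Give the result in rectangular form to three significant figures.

tan(βl) = tan(124°) = -1.48
Z_in = Z_0·(Z_L + jZ_0·tanβl)/(Z_0 + jZ_L·tanβl)
     = 100·(188 − j52.8)/(242 − j279)

Z_in ≈ 44.2 + j29.1 Ω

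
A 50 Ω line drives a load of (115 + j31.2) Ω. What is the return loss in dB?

Γ = (65 + j31.2)/(165 + j31.2), |Γ| = 0.429
RL = −20·log₁₀|Γ| = −20·log₁₀(0.429)

RL ≈ 7.34 dB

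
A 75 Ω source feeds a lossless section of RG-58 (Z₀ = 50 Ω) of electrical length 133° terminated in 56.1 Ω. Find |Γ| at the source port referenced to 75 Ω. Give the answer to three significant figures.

|Γ| ≈ 0.212

tan(βl) = -1.07
Z_in = Z_0·(Z_L + jZ_0·tanβl)/(Z_0 + jZ_L·tanβl) = 49.3 + j5.67 Ω
Γ_s = (Z_in − Z_s)/(Z_in + Z_s) = (-25.7 + j5.67)/(124 + j5.67), |Γ_s| = 0.212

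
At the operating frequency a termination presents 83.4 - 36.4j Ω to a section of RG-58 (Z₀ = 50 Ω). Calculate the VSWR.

Γ = (Z_L − Z_0)/(Z_L + Z_0) = (33.4 − j36.4)/(133.4 − j36.4)
|Γ| = 49.4/138 = 0.357
VSWR = (1 + |Γ|)/(1 − |Γ|) = 1.36/0.643

VSWR ≈ 2.11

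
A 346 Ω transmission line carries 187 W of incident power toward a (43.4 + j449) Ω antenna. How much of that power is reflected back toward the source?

P_reflected ≈ 155 W

|Γ| = |(-302.6 + j449)/(389.4 + j449)| = 0.911
|Γ|² = 0.83
P_refl = |Γ|²·P_inc = 155 W, P_del = (1 − |Γ|²)·P_inc = 31.8 W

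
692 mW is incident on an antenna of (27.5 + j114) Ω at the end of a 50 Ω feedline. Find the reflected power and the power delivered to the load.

|Γ| = |(-22.5 + j114)/(77.5 + j114)| = 0.843
|Γ|² = 0.711
P_refl = |Γ|²·P_inc = 492 mW, P_del = (1 − |Γ|²)·P_inc = 200 mW

P_reflected ≈ 492 mW; P_delivered ≈ 200 mW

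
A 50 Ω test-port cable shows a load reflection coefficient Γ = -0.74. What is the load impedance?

Z_L ≈ 7.47 Ω

Z_L = Z_0·(1 + Γ)/(1 − Γ) = 50·(0.26)/(1.74)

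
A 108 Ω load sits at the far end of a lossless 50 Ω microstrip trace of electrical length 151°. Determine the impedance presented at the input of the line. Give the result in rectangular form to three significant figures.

tan(βl) = tan(151°) = -0.554
Z_in = Z_0·(Z_L + jZ_0·tanβl)/(Z_0 + jZ_L·tanβl)
     = 50·(108 − j27.7)/(50 − j59.9)

Z_in ≈ 58 + j41.7 Ω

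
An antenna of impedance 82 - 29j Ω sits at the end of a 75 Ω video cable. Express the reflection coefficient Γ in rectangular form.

Γ = (Z_L − Z_0)/(Z_L + Z_0) = (7 − j29)/(157 − j29)

Γ ≈ 0.0761 − j0.171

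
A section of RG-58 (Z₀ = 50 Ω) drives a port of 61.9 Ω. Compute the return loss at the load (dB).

Γ = (61.9 − 50)/(61.9 + 50) = 0.106
RL = −20·log₁₀|Γ| = −20·log₁₀(0.106)

RL ≈ 19.5 dB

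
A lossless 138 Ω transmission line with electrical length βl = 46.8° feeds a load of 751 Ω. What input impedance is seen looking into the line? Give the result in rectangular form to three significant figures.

Z_in ≈ 46.3 − j122 Ω

tan(βl) = tan(46.8°) = 1.06
Z_in = Z_0·(Z_L + jZ_0·tanβl)/(Z_0 + jZ_L·tanβl)
     = 138·(751 + j147)/(138 + j800)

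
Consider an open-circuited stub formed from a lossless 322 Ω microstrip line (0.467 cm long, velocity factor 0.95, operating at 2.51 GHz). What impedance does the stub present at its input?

λ = v/f = 0.95·c / 2.51 GHz = 0.114 m
βl = 2π·l/λ = 2π × 0.0411 = 14.8°
tan(βl) = 0.264
For an open-circuited stub, Z_in = −jZ_0·cot(βl) = −jZ_0/tan(βl)

Z_in ≈ −j1220 Ω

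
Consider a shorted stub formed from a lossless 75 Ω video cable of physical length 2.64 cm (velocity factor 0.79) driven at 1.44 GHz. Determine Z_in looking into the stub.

λ = v/f = 0.79·c / 1.44 GHz = 0.165 m
βl = 2π·l/λ = 2π × 0.16 = 57.7°
tan(βl) = 1.58
For a shorted stub, Z_in = jZ_0·tan(βl)

Z_in ≈ +j119 Ω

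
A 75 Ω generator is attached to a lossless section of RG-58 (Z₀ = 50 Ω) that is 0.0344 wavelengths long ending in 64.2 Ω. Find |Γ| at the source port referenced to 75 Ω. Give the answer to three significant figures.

|Γ| ≈ 0.104

βl = 2π × 0.0344 = 12.4°
tan(βl) = 0.22
Z_in = Z_0·(Z_L + jZ_0·tanβl)/(Z_0 + jZ_L·tanβl) = 62.3 − j6.6 Ω
Γ_s = (Z_in − Z_s)/(Z_in + Z_s) = (-12.7 − j6.6)/(137 − j6.6), |Γ_s| = 0.104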